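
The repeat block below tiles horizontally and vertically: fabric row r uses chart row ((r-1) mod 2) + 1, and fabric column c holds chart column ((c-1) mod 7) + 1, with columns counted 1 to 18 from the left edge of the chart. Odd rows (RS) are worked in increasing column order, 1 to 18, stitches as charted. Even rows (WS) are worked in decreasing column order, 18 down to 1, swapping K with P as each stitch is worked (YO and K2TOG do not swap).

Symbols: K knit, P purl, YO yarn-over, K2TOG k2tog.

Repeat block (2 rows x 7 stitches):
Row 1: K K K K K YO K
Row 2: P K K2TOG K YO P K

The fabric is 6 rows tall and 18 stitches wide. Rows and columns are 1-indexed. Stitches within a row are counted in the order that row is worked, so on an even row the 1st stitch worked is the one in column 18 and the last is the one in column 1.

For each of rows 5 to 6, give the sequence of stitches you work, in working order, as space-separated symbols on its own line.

Rows as worked:
K K K K K YO K K K K K K YO K K K K K
P K2TOG P K P K YO P K2TOG P K P K YO P K2TOG P K

Derivation:
Row 5: chart row 1, RS - tile across columns 1-18 and work as-is.
Row 6: chart row 2, WS - tiled (columns 1-18): P K K2TOG K YO P K P K K2TOG K YO P K P K K2TOG K; work from column 18 back to 1 with K<->P swapped.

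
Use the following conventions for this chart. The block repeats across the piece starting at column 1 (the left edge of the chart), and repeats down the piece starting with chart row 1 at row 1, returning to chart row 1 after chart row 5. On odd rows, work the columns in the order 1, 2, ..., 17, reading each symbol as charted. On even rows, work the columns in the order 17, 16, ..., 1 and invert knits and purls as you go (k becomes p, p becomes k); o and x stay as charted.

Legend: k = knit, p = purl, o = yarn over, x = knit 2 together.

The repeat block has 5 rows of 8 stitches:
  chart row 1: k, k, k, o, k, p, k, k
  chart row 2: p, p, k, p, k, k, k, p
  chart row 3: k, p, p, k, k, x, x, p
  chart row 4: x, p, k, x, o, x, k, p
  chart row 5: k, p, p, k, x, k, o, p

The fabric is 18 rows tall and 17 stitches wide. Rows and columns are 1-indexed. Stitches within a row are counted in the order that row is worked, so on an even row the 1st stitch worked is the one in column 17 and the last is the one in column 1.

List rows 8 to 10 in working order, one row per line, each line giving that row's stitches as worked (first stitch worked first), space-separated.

Row 8: chart row 3, WS - tiled (columns 1-17): k p p k k x x p k p p k k x x p k; work from column 17 back to 1 with k<->p swapped.
Row 9: chart row 4, RS - tile across columns 1-17 and work as-is.
Row 10: chart row 5, WS - tiled (columns 1-17): k p p k x k o p k p p k x k o p k; work from column 17 back to 1 with k<->p swapped.

Result:
p k x x p p k k p k x x p p k k p
x p k x o x k p x p k x o x k p x
p k o p x p k k p k o p x p k k p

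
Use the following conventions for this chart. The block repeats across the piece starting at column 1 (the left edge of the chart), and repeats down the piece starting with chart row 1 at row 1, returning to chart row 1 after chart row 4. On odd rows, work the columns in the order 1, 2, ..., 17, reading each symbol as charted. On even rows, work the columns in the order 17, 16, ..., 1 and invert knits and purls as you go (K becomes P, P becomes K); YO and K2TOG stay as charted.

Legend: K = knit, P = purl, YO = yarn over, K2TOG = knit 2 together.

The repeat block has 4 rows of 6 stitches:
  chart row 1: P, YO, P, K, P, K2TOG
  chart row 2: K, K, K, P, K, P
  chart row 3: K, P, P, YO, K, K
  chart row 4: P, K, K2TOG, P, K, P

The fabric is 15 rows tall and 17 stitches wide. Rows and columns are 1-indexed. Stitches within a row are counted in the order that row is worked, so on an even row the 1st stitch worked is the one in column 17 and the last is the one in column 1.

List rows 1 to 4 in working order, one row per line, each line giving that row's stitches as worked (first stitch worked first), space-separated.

== ROWS AS WORKED ==
P YO P K P K2TOG P YO P K P K2TOG P YO P K P
P K P P P K P K P P P K P K P P P
K P P YO K K K P P YO K K K P P YO K
P K K2TOG P K K P K K2TOG P K K P K K2TOG P K

Derivation:
Row 1: chart row 1, RS - tile across columns 1-17 and work as-is.
Row 2: chart row 2, WS - tiled (columns 1-17): K K K P K P K K K P K P K K K P K; work from column 17 back to 1 with K<->P swapped.
Row 3: chart row 3, RS - tile across columns 1-17 and work as-is.
Row 4: chart row 4, WS - tiled (columns 1-17): P K K2TOG P K P P K K2TOG P K P P K K2TOG P K; work from column 17 back to 1 with K<->P swapped.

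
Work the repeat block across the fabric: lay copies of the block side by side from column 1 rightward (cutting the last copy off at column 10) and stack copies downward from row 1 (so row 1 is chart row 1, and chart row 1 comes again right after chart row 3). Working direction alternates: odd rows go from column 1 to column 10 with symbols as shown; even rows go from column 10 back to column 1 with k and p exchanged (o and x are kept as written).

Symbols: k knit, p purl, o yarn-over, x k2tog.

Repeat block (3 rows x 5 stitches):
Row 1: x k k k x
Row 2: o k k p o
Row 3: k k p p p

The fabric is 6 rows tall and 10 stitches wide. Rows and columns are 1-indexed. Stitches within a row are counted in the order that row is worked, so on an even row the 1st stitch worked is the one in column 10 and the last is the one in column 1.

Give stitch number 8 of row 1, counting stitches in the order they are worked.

Stitch:
k

Derivation:
Row 1 uses chart row ((1-1) mod 3)+1 = 1. Row 1 is odd, so RS.
Chart row 1 tiled across columns 1-10: x k k k x x k k k x
RS row: no reversal, no swap; stitch n worked = column n.
Counting 8 along the worked row gives k.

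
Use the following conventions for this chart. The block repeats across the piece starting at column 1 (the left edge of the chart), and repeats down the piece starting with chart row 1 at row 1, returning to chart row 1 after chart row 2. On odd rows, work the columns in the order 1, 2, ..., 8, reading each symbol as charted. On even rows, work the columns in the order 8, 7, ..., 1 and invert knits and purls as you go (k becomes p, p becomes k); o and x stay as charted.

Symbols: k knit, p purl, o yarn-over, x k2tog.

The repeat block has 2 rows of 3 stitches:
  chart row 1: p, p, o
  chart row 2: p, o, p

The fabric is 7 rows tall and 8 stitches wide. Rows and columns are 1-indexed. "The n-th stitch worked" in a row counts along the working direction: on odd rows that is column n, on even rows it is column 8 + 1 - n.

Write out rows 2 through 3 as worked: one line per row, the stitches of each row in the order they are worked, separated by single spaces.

== ROWS AS WORKED ==
o k k o k k o k
p p o p p o p p

Derivation:
Row 2: chart row 2, WS - tiled (columns 1-8): p o p p o p p o; work from column 8 back to 1 with k<->p swapped.
Row 3: chart row 1, RS - tile across columns 1-8 and work as-is.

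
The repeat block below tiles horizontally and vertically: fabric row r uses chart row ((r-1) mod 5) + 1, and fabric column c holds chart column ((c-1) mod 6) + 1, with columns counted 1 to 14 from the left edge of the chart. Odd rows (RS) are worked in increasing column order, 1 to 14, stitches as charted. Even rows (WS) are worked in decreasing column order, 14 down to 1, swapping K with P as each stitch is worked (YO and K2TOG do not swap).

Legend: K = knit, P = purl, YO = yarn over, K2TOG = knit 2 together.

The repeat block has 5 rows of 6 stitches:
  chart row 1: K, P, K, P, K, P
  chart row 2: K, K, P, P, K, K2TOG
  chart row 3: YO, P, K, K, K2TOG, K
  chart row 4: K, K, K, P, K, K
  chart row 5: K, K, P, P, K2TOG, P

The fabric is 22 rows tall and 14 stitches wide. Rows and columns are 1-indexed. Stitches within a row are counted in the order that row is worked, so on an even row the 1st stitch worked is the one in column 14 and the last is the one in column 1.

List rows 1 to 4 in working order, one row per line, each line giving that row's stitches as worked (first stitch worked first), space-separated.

== ROWS AS WORKED ==
K P K P K P K P K P K P K P
P P K2TOG P K K P P K2TOG P K K P P
YO P K K K2TOG K YO P K K K2TOG K YO P
P P P P K P P P P P K P P P

Derivation:
Row 1: chart row 1, RS - tile across columns 1-14 and work as-is.
Row 2: chart row 2, WS - tiled (columns 1-14): K K P P K K2TOG K K P P K K2TOG K K; work from column 14 back to 1 with K<->P swapped.
Row 3: chart row 3, RS - tile across columns 1-14 and work as-is.
Row 4: chart row 4, WS - tiled (columns 1-14): K K K P K K K K K P K K K K; work from column 14 back to 1 with K<->P swapped.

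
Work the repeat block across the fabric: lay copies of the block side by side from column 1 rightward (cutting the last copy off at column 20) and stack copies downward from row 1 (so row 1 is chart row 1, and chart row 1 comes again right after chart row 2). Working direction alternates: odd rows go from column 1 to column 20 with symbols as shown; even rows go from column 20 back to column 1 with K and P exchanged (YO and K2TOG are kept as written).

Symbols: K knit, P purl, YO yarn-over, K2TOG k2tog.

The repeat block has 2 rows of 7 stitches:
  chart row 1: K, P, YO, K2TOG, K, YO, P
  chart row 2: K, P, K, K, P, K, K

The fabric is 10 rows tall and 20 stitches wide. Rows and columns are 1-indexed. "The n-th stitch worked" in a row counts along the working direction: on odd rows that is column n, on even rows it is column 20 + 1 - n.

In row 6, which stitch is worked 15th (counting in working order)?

Row 6: (6-1) mod 2 = 1, so use chart row 2. Even row -> WS.
Chart row 2 tiled across columns 1-20: K P K K P K K K P K K P K K K P K K P K
Wrong side: read the tiled row from column 20 down to 1 and exchange K with P (leave YO, K2TOG).
Row 6 as worked: P K P P K P P P K P P K P P P K P P K P
The 15th stitch worked is P.

== STITCH ==
P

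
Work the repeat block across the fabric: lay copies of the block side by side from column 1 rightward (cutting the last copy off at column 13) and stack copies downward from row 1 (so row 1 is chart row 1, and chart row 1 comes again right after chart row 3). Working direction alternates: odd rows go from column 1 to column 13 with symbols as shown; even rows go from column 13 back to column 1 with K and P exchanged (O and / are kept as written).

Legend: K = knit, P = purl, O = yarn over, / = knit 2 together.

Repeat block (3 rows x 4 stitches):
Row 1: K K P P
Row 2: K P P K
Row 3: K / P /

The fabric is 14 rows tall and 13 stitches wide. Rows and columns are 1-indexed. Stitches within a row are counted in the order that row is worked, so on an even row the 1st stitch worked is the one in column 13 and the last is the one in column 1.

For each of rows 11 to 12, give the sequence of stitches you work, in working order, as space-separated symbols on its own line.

== ROWS AS WORKED ==
K P P K K P P K K P P K K
P / K / P / K / P / K / P

Derivation:
Row 11: chart row 2, RS - tile across columns 1-13 and work as-is.
Row 12: chart row 3, WS - tiled (columns 1-13): K / P / K / P / K / P / K; work from column 13 back to 1 with K<->P swapped.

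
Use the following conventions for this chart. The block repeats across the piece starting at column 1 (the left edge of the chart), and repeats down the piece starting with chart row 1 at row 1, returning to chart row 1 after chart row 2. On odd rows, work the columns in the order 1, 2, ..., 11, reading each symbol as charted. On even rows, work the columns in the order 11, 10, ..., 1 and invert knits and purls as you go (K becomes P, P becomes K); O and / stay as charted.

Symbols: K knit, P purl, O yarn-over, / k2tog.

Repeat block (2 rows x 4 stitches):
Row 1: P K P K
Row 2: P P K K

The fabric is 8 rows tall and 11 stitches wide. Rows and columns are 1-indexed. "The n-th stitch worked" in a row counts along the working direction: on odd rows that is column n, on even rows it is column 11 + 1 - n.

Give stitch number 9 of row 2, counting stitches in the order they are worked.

Stitch:
P

Derivation:
For row 2: chart row = ((2-1) mod 2) + 1 = 2; this is a WS (even) row.
Chart row 2 tiled across columns 1-11: P P K K P P K K P P K
WS row: flip the tiled sequence (start at column 11) and apply K<->P; O and / stay.
Row 2 as worked: P K K P P K K P P K K
The 9th stitch worked is P.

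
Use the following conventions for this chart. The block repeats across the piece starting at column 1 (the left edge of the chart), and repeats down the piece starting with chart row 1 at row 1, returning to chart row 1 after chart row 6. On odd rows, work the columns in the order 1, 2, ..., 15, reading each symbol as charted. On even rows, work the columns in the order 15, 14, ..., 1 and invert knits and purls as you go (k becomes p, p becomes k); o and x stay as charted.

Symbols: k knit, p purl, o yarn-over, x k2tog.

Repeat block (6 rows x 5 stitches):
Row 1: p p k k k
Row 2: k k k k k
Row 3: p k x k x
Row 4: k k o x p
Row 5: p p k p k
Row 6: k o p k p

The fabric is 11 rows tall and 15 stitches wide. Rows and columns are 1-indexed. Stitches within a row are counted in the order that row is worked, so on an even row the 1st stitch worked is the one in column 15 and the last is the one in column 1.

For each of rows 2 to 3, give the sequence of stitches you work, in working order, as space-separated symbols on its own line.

Rows as worked:
p p p p p p p p p p p p p p p
p k x k x p k x k x p k x k x

Derivation:
Row 2: chart row 2, WS - tiled (columns 1-15): k k k k k k k k k k k k k k k; work from column 15 back to 1 with k<->p swapped.
Row 3: chart row 3, RS - tile across columns 1-15 and work as-is.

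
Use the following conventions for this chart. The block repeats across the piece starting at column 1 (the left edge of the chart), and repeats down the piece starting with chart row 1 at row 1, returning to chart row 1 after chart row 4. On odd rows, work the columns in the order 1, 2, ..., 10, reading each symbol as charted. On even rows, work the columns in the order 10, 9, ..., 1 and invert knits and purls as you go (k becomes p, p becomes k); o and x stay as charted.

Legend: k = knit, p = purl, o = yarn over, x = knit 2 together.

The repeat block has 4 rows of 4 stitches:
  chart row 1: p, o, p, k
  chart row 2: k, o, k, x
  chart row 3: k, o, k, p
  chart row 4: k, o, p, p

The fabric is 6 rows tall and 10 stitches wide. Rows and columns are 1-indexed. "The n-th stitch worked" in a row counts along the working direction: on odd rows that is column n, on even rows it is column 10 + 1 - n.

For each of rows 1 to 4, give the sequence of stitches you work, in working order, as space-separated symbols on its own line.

Row 1: chart row 1, RS - tile across columns 1-10 and work as-is.
Row 2: chart row 2, WS - tiled (columns 1-10): k o k x k o k x k o; work from column 10 back to 1 with k<->p swapped.
Row 3: chart row 3, RS - tile across columns 1-10 and work as-is.
Row 4: chart row 4, WS - tiled (columns 1-10): k o p p k o p p k o; work from column 10 back to 1 with k<->p swapped.

== ROWS AS WORKED ==
p o p k p o p k p o
o p x p o p x p o p
k o k p k o k p k o
o p k k o p k k o p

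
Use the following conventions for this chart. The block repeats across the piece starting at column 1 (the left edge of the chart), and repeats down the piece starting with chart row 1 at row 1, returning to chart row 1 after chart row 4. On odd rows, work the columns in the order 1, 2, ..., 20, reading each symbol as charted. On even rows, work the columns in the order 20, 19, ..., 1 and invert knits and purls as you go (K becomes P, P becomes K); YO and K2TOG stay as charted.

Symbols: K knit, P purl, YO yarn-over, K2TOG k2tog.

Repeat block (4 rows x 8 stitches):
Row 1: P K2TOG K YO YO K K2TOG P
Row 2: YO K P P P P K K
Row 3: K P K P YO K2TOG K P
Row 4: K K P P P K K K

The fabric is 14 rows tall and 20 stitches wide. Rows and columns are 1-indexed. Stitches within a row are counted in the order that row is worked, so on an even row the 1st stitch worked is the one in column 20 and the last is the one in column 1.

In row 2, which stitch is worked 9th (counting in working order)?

Stitch:
K

Derivation:
For row 2: chart row = ((2-1) mod 4) + 1 = 2; this is a WS (even) row.
Chart row 2 tiled across columns 1-20: YO K P P P P K K YO K P P P P K K YO K P P
Wrong side: read the tiled row from column 20 down to 1 and exchange K with P (leave YO, K2TOG).
Row 2 as worked: K K P YO P P K K K K P YO P P K K K K P YO
Stitch 9 in working order -> K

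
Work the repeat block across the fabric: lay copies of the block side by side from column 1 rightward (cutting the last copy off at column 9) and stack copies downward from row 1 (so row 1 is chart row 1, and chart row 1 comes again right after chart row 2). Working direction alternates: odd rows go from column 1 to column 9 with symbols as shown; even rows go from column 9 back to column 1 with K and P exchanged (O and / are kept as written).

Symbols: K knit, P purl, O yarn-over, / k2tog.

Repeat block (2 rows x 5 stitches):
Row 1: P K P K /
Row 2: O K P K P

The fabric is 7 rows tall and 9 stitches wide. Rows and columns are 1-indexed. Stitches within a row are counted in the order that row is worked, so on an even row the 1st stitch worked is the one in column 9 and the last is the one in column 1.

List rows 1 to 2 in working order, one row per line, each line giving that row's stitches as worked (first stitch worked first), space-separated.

Row 1: chart row 1, RS - tile across columns 1-9 and work as-is.
Row 2: chart row 2, WS - tiled (columns 1-9): O K P K P O K P K; work from column 9 back to 1 with K<->P swapped.

Rows as worked:
P K P K / P K P K
P K P O K P K P O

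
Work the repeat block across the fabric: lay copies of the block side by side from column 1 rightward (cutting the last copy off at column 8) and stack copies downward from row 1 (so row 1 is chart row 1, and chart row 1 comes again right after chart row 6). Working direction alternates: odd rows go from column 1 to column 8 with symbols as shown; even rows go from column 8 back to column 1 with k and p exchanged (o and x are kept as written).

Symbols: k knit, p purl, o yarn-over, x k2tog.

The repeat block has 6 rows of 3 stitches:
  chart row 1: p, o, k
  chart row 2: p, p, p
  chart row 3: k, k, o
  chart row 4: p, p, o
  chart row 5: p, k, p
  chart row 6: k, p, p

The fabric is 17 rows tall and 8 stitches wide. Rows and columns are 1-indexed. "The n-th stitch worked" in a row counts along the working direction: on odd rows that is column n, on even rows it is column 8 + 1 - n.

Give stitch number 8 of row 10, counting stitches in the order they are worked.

Stitch:
k

Derivation:
Row 10 uses chart row ((10-1) mod 6)+1 = 4. Row 10 is even, so WS.
Chart row 4 tiled across columns 1-8: p p o p p o p p
WS row: flip the tiled sequence (start at column 8) and apply k<->p; o and x stay.
Row 10 as worked: k k o k k o k k
Counting 8 along the worked row gives k.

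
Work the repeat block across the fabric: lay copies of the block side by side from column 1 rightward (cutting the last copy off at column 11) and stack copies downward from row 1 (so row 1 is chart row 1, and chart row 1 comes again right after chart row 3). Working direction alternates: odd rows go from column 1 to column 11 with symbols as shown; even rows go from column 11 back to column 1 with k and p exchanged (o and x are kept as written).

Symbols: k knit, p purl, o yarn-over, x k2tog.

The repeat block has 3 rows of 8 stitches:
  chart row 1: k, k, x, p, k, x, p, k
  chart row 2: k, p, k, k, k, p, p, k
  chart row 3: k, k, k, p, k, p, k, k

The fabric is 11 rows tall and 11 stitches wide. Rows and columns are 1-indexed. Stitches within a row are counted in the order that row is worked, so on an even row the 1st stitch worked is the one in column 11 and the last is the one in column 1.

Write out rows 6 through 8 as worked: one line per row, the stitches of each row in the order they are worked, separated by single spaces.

Rows as worked:
p p p p p k p k p p p
k k x p k x p k k k x
p k p p k k p p p k p

Derivation:
Row 6: chart row 3, WS - tiled (columns 1-11): k k k p k p k k k k k; work from column 11 back to 1 with k<->p swapped.
Row 7: chart row 1, RS - tile across columns 1-11 and work as-is.
Row 8: chart row 2, WS - tiled (columns 1-11): k p k k k p p k k p k; work from column 11 back to 1 with k<->p swapped.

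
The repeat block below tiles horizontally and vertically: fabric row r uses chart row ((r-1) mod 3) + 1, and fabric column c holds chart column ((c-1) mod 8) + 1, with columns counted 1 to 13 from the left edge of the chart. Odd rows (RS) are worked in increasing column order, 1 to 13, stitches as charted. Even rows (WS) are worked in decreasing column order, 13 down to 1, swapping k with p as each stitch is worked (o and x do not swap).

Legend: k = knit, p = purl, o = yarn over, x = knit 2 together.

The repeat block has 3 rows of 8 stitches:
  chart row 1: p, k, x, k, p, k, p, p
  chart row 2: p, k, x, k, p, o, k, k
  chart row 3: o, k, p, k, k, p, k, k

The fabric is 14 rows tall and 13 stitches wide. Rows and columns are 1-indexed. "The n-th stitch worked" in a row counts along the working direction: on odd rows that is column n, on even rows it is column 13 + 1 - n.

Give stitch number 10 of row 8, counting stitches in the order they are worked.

Row 8 uses chart row ((8-1) mod 3)+1 = 2. Row 8 is even, so WS.
Chart row 2 tiled across columns 1-13: p k x k p o k k p k x k p
Wrong side: read the tiled row from column 13 down to 1 and exchange k with p (leave o, x).
Row 8 as worked: k p x p k p p o k p x p k
Counting 10 along the worked row gives p.

Result:
p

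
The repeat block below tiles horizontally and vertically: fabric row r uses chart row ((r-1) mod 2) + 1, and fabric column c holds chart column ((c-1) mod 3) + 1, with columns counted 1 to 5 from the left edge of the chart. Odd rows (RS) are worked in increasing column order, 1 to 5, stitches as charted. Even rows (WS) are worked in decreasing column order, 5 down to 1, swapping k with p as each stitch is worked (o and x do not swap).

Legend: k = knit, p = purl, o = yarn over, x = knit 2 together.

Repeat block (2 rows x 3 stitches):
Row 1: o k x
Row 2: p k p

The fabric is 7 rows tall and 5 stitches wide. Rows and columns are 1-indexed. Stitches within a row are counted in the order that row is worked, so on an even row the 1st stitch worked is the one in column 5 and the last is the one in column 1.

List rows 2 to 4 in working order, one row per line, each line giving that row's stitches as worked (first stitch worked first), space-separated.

== ROWS AS WORKED ==
p k k p k
o k x o k
p k k p k

Derivation:
Row 2: chart row 2, WS - tiled (columns 1-5): p k p p k; work from column 5 back to 1 with k<->p swapped.
Row 3: chart row 1, RS - tile across columns 1-5 and work as-is.
Row 4: chart row 2, WS - tiled (columns 1-5): p k p p k; work from column 5 back to 1 with k<->p swapped.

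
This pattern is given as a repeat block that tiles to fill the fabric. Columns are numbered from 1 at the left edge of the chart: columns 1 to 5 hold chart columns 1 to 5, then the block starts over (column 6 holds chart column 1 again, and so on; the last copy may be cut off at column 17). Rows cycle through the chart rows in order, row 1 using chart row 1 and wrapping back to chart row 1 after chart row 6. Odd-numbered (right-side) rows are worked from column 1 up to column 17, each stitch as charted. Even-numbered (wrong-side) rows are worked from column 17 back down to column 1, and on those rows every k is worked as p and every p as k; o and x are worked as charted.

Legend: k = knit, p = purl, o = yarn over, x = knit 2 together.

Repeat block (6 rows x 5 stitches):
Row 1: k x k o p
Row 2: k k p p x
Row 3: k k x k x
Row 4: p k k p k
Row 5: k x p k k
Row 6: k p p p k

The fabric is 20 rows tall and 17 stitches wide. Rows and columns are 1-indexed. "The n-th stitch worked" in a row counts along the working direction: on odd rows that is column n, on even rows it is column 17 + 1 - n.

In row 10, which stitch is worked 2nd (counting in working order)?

Stitch:
k

Derivation:
For row 10: chart row = ((10-1) mod 6) + 1 = 4; this is a WS (even) row.
Chart row 4 tiled across columns 1-17: p k k p k p k k p k p k k p k p k
WS row: flip the tiled sequence (start at column 17) and apply k<->p; o and x stay.
Row 10 as worked: p k p k p p k p k p p k p k p p k
Stitch 2 in working order -> k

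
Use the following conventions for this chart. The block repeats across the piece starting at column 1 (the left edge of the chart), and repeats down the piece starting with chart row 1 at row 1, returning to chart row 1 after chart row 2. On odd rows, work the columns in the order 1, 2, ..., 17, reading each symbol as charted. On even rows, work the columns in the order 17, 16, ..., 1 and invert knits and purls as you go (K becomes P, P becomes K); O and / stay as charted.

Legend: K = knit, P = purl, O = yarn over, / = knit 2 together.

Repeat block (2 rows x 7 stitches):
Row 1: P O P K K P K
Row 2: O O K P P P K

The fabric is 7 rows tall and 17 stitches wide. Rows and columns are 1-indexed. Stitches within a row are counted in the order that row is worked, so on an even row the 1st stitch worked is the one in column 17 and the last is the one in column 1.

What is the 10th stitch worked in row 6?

For row 6: chart row = ((6-1) mod 2) + 1 = 2; this is a WS (even) row.
Chart row 2 tiled across columns 1-17: O O K P P P K O O K P P P K O O K
WS row: flip the tiled sequence (start at column 17) and apply K<->P; O and / stay.
Row 6 as worked: P O O P K K K P O O P K K K P O O
Stitch 10 in working order -> O

Result:
O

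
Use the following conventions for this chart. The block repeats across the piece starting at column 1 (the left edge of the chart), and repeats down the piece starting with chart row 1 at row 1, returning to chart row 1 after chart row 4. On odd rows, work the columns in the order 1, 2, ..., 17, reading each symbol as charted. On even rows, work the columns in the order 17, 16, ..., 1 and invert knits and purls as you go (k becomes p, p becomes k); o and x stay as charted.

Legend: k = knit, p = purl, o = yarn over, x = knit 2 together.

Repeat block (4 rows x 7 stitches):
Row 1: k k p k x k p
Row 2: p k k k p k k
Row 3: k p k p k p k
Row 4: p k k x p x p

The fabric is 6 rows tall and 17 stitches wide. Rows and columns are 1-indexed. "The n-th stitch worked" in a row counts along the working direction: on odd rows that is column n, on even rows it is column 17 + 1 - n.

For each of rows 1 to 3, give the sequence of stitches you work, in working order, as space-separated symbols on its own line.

Row 1: chart row 1, RS - tile across columns 1-17 and work as-is.
Row 2: chart row 2, WS - tiled (columns 1-17): p k k k p k k p k k k p k k p k k; work from column 17 back to 1 with k<->p swapped.
Row 3: chart row 3, RS - tile across columns 1-17 and work as-is.

Result:
k k p k x k p k k p k x k p k k p
p p k p p k p p p k p p k p p p k
k p k p k p k k p k p k p k k p k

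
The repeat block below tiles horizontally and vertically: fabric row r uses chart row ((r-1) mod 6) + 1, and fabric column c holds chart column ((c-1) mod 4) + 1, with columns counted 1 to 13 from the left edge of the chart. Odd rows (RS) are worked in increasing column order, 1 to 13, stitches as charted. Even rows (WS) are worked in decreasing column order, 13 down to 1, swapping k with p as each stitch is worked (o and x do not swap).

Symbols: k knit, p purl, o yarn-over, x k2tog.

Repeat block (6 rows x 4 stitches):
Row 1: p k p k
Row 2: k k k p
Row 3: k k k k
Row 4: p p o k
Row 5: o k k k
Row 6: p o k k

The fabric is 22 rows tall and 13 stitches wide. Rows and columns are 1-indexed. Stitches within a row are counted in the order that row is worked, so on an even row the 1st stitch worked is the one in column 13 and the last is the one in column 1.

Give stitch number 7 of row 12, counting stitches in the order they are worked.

Row 12: (12-1) mod 6 = 5, so use chart row 6. Even row -> WS.
Chart row 6 tiled across columns 1-13: p o k k p o k k p o k k p
WS: work from column 13 back to column 1 (reverse the tiled row), swapping k<->p (o and x unchanged).
Row 12 as worked: k p p o k p p o k p p o k
The 7th stitch worked is p.

== STITCH ==
p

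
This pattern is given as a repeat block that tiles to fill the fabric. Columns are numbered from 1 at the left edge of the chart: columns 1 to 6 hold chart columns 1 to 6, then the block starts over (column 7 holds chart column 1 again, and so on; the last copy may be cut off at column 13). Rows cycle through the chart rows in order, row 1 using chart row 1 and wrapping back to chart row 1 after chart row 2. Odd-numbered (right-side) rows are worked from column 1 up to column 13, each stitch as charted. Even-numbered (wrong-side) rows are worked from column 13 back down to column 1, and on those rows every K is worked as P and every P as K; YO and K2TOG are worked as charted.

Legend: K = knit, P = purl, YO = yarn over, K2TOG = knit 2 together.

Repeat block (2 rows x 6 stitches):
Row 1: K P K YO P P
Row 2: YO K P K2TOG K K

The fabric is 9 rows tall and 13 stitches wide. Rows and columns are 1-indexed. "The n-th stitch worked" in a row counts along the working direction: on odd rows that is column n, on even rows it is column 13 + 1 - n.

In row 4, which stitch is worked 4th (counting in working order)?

Result:
K2TOG

Derivation:
Row 4 uses chart row ((4-1) mod 2)+1 = 2. Row 4 is even, so WS.
Chart row 2 tiled across columns 1-13: YO K P K2TOG K K YO K P K2TOG K K YO
Wrong side: read the tiled row from column 13 down to 1 and exchange K with P (leave YO, K2TOG).
Row 4 as worked: YO P P K2TOG K P YO P P K2TOG K P YO
The 4th stitch worked is K2TOG.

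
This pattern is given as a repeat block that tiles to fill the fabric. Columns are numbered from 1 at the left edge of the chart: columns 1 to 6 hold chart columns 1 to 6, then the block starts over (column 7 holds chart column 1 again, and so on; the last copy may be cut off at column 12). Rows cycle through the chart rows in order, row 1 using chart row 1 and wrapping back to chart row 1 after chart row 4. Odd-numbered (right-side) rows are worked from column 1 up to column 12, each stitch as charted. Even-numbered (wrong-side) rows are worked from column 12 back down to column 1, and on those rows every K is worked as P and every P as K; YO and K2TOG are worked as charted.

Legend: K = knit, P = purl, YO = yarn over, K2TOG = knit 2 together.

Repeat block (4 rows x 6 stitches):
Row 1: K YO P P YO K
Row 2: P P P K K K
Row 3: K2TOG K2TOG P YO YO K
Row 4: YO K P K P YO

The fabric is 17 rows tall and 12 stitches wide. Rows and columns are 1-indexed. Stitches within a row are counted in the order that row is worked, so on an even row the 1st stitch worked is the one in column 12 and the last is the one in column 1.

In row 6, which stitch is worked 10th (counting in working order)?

Row 6: (6-1) mod 4 = 1, so use chart row 2. Even row -> WS.
Chart row 2 tiled across columns 1-12: P P P K K K P P P K K K
WS row: flip the tiled sequence (start at column 12) and apply K<->P; YO and K2TOG stay.
Row 6 as worked: P P P K K K P P P K K K
Counting 10 along the worked row gives K.

== STITCH ==
K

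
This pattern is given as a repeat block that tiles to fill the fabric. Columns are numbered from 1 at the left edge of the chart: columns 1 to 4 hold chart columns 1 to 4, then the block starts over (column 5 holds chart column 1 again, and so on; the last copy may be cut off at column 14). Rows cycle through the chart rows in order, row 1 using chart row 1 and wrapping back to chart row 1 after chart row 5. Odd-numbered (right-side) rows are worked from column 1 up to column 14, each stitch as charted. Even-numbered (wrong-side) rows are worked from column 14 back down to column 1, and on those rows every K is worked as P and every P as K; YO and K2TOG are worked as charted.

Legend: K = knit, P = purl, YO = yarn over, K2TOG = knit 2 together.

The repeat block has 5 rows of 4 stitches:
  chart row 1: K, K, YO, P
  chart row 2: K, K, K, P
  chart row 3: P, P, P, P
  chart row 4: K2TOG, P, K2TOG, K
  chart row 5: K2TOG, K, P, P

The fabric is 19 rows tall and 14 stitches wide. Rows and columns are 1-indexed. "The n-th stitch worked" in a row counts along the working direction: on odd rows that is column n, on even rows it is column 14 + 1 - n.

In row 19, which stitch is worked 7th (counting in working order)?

Row 19 uses chart row ((19-1) mod 5)+1 = 4. Row 19 is odd, so RS.
Chart row 4 tiled across columns 1-14: K2TOG P K2TOG K K2TOG P K2TOG K K2TOG P K2TOG K K2TOG P
RS row: no reversal, no swap; stitch n worked = column n.
Counting 7 along the worked row gives K2TOG.

== STITCH ==
K2TOG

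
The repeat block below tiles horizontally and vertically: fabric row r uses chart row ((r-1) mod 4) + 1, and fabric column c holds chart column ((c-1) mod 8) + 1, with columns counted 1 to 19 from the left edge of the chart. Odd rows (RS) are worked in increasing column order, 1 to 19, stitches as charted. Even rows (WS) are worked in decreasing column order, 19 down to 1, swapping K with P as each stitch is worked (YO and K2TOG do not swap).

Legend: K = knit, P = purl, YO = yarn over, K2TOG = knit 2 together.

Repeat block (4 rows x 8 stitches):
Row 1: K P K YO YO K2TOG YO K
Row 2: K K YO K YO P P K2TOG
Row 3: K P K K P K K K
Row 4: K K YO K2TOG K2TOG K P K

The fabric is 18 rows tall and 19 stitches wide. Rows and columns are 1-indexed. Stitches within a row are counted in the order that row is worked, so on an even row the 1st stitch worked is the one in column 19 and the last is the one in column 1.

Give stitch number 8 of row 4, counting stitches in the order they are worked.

Row 4: (4-1) mod 4 = 3, so use chart row 4. Even row -> WS.
Chart row 4 tiled across columns 1-19: K K YO K2TOG K2TOG K P K K K YO K2TOG K2TOG K P K K K YO
WS: work from column 19 back to column 1 (reverse the tiled row), swapping K<->P (YO and K2TOG unchanged).
Row 4 as worked: YO P P P K P K2TOG K2TOG YO P P P K P K2TOG K2TOG YO P P
Counting 8 along the worked row gives K2TOG.

== STITCH ==
K2TOG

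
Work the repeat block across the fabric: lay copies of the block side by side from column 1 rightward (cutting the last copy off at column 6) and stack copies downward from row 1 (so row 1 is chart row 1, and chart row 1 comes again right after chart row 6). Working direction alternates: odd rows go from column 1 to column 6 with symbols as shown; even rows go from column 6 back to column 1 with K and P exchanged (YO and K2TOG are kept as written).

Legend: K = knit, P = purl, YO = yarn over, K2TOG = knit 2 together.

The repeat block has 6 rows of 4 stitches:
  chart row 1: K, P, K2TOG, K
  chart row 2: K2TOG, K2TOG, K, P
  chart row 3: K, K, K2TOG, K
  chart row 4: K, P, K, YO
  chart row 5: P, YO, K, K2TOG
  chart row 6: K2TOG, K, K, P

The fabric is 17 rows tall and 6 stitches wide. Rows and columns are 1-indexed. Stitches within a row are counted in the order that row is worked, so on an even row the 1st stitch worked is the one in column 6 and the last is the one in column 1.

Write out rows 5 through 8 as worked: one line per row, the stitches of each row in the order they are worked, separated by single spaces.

== ROWS AS WORKED ==
P YO K K2TOG P YO
P K2TOG K P P K2TOG
K P K2TOG K K P
K2TOG K2TOG K P K2TOG K2TOG

Derivation:
Row 5: chart row 5, RS - tile across columns 1-6 and work as-is.
Row 6: chart row 6, WS - tiled (columns 1-6): K2TOG K K P K2TOG K; work from column 6 back to 1 with K<->P swapped.
Row 7: chart row 1, RS - tile across columns 1-6 and work as-is.
Row 8: chart row 2, WS - tiled (columns 1-6): K2TOG K2TOG K P K2TOG K2TOG; work from column 6 back to 1 with K<->P swapped.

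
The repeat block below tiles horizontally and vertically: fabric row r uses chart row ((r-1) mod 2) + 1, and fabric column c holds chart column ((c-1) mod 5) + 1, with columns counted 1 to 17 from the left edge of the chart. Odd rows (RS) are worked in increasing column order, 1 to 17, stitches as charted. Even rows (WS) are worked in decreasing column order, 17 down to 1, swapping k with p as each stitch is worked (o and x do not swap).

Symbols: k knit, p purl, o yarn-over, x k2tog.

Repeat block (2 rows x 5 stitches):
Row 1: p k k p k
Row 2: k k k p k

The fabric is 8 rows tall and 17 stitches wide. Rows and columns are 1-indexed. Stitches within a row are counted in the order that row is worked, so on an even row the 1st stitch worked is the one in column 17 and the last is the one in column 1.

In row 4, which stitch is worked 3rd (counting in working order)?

Row 4: (4-1) mod 2 = 1, so use chart row 2. Even row -> WS.
Chart row 2 tiled across columns 1-17: k k k p k k k k p k k k k p k k k
WS: work from column 17 back to column 1 (reverse the tiled row), swapping k<->p (o and x unchanged).
Row 4 as worked: p p p k p p p p k p p p p k p p p
Stitch 3 in working order -> p

Stitch:
p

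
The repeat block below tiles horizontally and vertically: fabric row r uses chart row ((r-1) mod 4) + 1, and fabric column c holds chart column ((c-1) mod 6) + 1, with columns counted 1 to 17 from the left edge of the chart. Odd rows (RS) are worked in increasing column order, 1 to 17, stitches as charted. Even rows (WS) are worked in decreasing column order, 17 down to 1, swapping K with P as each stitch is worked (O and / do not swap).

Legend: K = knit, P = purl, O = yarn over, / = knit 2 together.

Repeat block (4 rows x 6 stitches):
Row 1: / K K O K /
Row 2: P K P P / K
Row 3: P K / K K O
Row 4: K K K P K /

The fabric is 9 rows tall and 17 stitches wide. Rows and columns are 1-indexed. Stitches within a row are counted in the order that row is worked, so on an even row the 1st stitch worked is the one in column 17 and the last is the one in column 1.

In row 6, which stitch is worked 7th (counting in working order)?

== STITCH ==
/

Derivation:
Row 6: (6-1) mod 4 = 1, so use chart row 2. Even row -> WS.
Chart row 2 tiled across columns 1-17: P K P P / K P K P P / K P K P P /
WS row: flip the tiled sequence (start at column 17) and apply K<->P; O and / stay.
Row 6 as worked: / K K P K P / K K P K P / K K P K
The 7th stitch worked is /.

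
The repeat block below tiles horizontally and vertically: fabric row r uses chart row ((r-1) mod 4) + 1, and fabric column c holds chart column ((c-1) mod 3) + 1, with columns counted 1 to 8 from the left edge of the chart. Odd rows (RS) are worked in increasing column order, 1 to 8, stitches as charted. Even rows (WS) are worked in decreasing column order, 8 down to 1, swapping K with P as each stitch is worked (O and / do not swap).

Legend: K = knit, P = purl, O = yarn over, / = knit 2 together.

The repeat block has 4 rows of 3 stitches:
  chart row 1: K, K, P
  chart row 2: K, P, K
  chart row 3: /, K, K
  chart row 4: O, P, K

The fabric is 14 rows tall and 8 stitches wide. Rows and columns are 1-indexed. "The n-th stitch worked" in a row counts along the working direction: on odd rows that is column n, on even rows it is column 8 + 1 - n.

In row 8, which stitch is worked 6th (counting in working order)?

Row 8 uses chart row ((8-1) mod 4)+1 = 4. Row 8 is even, so WS.
Chart row 4 tiled across columns 1-8: O P K O P K O P
Wrong side: read the tiled row from column 8 down to 1 and exchange K with P (leave O, /).
Row 8 as worked: K O P K O P K O
The 6th stitch worked is P.

== STITCH ==
P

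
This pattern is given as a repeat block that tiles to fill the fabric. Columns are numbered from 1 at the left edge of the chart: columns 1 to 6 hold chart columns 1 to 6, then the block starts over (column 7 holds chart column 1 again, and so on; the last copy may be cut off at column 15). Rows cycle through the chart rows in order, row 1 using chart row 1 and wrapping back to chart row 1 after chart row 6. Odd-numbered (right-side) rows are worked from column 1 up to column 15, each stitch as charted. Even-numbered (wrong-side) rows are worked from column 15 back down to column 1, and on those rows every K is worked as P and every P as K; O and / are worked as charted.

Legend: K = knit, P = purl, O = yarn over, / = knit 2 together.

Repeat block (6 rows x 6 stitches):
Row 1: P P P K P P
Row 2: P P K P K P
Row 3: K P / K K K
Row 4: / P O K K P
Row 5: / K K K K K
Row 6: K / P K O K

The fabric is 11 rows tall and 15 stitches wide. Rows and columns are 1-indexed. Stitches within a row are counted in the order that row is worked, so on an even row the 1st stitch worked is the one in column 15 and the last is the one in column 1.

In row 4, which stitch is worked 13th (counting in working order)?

Result:
O

Derivation:
For row 4: chart row = ((4-1) mod 6) + 1 = 4; this is a WS (even) row.
Chart row 4 tiled across columns 1-15: / P O K K P / P O K K P / P O
WS row: flip the tiled sequence (start at column 15) and apply K<->P; O and / stay.
Row 4 as worked: O K / K P P O K / K P P O K /
Counting 13 along the worked row gives O.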